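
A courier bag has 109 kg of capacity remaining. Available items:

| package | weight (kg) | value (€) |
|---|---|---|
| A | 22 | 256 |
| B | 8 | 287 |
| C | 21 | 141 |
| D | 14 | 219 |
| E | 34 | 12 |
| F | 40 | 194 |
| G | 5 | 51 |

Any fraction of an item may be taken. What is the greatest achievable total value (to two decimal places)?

Ratios (sorted): B 35.88, D 15.64, A 11.64, G 10.20, C 6.71, F 4.85, E 0.35
take B (8 @ 287); take D (14 @ 219); take A (22 @ 256); take G (5 @ 51); take C (21 @ 141); take 39/40 of F → 189.15. Capacity used 109/109.
Total value = 1143.15

1143.15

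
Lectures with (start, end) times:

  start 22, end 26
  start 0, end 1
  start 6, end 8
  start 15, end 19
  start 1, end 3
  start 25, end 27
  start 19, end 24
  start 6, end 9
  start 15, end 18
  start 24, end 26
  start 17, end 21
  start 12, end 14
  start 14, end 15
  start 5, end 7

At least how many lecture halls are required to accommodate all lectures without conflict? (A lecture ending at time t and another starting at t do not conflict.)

starts: [0, 1, 5, 6, 6, 12, 14, 15, 15, 17, 19, 22, 24, 25]
ends:   [1, 3, 7, 8, 9, 14, 15, 18, 19, 21, 24, 26, 26, 27]
s0→1 e1→0 s1→1 e3→0 s5→1 s6→2 s6→3  — peak 3.

3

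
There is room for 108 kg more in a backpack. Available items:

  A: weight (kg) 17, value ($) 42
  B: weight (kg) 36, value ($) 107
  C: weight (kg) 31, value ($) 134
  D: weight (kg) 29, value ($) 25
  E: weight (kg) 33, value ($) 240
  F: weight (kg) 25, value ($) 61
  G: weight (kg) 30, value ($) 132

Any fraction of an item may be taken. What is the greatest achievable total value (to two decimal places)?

547.61

Sort by value per unit weight and fill in that order.
Ratios (sorted): E 7.27, G 4.40, C 4.32, B 2.97, A 2.47, F 2.44, D 0.86
take E (33 @ 240); take G (30 @ 132); take C (31 @ 134); take 14/36 of B → 41.61. Capacity used 108/108.
Total value = 547.61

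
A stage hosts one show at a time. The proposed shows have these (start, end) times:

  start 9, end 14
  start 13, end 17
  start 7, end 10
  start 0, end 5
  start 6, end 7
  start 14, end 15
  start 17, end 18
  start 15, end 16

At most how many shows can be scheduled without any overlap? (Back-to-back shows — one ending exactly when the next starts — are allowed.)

6

Order by finish time; keep every interval that doesn't clash with the previous kept one.
Sorted by end: (0,5)  (6,7)  (7,10)  (9,14)  (14,15)  (15,16)  (13,17)  (17,18)
take (0,5); take (6,7); take (7,10); take (14,15); take (15,16); take (17,18).
Selected 6 shows.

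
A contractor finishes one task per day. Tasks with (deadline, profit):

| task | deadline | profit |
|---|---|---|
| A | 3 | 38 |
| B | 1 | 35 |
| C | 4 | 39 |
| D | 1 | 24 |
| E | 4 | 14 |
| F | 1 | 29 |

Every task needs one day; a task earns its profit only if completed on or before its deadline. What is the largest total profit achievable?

Take jobs in profit order; each goes to the latest open slot no later than its deadline.
By profit: C(d4,39), A(d3,38), B(d1,35), F(d1,29), D(d1,24), E(d4,14)
C→slot 4; A→slot 3; B→slot 1; F skipped; D skipped; E→slot 2.
Profit = 35 + 14 + 38 + 39 = 126

126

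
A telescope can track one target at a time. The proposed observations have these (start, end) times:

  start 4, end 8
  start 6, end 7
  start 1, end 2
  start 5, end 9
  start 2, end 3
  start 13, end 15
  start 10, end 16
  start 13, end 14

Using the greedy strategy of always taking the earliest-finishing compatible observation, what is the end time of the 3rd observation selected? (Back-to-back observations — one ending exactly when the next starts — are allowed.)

Sort by end time and greedily take each interval whose start is ≥ the last chosen end.
By end time: (1,2), (2,3), (6,7), (4,8), (5,9), (13,14), (13,15), (10,16).
Pick (1,2); next start ≥ 2 → (2,3); next start ≥ 3 → (6,7); next start ≥ 7 → (13,14).
Selected: (1,2) (2,3) (6,7) (13,14)

7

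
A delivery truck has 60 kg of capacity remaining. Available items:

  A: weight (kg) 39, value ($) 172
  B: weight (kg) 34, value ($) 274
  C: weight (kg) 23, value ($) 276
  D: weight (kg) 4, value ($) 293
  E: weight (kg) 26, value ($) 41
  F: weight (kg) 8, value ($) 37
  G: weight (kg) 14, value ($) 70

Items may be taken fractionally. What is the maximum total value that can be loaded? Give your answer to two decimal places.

Greedy by value/weight ratio, highest first.
Order: D (293/4=73.25) > C (276/23=12.00) > B (274/34=8.06) > G (70/14=5.00) > F (37/8=4.62) > A (172/39=4.41) > E (41/26=1.58)
Fill: take D (4 @ 293) → take C (23 @ 276) → take 33/34 of B → 265.94; 60/60 used.
Total value = 834.94

834.94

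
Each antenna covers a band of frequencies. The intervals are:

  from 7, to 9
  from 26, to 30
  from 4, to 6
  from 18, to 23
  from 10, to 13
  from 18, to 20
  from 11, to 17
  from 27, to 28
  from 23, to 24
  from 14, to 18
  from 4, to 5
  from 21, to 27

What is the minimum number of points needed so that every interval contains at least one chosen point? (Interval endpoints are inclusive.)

6

Sorted: [4,5] [4,6] [7,9] [10,13] [11,17] [14,18] [18,20] [18,23] [23,24] [21,27] [27,28] [26,30]
{[4,5],[4,6]} hit by 5; {[7,9]} hit by 9; {[10,13],[11,17]} hit by 13; {[14,18],[18,20],[18,23]} hit by 18; {[23,24],[21,27]} hit by 24; {[27,28],[26,30]} hit by 28.
Points: 5, 9, 13, 18, 24, 28 (6 total).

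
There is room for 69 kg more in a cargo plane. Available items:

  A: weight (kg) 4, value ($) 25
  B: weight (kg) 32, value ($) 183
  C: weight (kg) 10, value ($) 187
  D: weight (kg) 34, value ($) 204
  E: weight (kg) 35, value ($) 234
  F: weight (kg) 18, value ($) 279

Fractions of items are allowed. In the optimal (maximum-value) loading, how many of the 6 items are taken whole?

Greedy by value/weight ratio, highest first.
Order: C (187/10=18.70) > F (279/18=15.50) > E (234/35=6.69) > A (25/4=6.25) > D (204/34=6.00) > B (183/32=5.72)
Fill: take C (10 @ 187) → take F (18 @ 279) → take E (35 @ 234) → take A (4 @ 25) → take 2/34 of D → 12.00; 69/69 used.
4 item(s) taken whole; one partial (take 2/34 of D).

4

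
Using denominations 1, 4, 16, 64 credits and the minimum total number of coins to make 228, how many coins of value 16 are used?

228 − 3×64→36 − 2×16→4 − 1×4→0
Count of 16: 2

2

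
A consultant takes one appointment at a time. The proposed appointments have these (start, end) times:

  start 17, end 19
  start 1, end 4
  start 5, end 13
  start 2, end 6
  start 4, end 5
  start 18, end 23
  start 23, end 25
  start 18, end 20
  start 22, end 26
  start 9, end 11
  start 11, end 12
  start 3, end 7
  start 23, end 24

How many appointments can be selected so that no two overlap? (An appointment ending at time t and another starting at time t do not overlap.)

Sort by end time and greedily take each interval whose start is ≥ the last chosen end.
Sorted by end: (1,4)  (4,5)  (2,6)  (3,7)  (9,11)  (11,12)  (5,13)  (17,19)  (18,20)  (18,23)  (23,24)  (23,25)  (22,26)
take (1,4); take (4,5); take (9,11); take (11,12); take (17,19); take (23,24); skip (23,25).
Selected 6 appointments.

6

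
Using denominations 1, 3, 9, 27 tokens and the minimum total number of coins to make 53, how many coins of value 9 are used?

2

Greedy: take as many of the largest coin as possible, then repeat with the remainder.
53 − 1×27→26 − 2×9→8 − 2×3→2 − 2×1→0
Count of 9: 2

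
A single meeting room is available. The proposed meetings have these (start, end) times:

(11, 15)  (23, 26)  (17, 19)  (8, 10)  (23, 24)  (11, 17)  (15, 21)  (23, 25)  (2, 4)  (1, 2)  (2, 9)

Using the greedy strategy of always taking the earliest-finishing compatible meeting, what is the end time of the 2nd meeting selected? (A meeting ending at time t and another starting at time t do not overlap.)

4

Sort by end time and greedily take each interval whose start is ≥ the last chosen end.
By end time: (1,2), (2,4), (2,9), (8,10), (11,15), (11,17), (17,19), (15,21), (23,24), (23,25), (23,26).
Pick (1,2); next start ≥ 2 → (2,4); next start ≥ 4 → (8,10); next start ≥ 10 → (11,15); next start ≥ 15 → (17,19); next start ≥ 19 → (23,24).
Selected: (1,2) (2,4) (8,10) (11,15) (17,19) (23,24)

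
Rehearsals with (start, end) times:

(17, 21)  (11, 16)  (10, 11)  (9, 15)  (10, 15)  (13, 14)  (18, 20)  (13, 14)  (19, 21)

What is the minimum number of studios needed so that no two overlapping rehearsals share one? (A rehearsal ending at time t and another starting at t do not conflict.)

Count concurrent intervals with a sweep; the peak is the room count.
starts: [9, 10, 10, 11, 13, 13, 17, 18, 19]
ends:   [11, 14, 14, 15, 15, 16, 20, 21, 21]
s9→1 s10→2 s10→3 e11→2 s11→3 s13→4 s13→5  — peak 5.

5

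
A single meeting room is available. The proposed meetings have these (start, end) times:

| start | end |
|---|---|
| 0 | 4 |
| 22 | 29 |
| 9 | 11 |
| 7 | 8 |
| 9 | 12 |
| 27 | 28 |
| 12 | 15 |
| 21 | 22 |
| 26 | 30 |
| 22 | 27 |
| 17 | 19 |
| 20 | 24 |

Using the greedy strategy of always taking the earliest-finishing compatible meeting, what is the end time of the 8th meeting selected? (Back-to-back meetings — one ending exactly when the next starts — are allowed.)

28

Greedy by earliest finish: after sorting by end time, pick each interval compatible with the last pick.
Sorted by end: (0,4)  (7,8)  (9,11)  (9,12)  (12,15)  (17,19)  (21,22)  (20,24)  (22,27)  (27,28)  (22,29)  (26,30)
take (0,4); take (7,8); take (9,11); skip (9,12); take (12,15); take (17,19); take (21,22); take (22,27); take (27,28); skip (26,30).
Selected: (0,4) (7,8) (9,11) (12,15) (17,19) (21,22) (22,27) (27,28)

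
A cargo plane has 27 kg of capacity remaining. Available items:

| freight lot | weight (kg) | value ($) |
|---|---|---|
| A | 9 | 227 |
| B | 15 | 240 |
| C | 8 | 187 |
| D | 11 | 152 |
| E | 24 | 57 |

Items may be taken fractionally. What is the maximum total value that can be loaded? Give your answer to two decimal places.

574.00

Ratios (sorted): A 25.22, C 23.38, B 16.00, D 13.82, E 2.38
take A (9 @ 227); take C (8 @ 187); take 10/15 of B → 160.00. Capacity used 27/27.
Total value = 574.00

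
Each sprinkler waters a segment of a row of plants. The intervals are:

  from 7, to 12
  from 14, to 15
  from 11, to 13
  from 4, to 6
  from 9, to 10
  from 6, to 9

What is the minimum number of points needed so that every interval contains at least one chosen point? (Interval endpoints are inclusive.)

Sort by right endpoint; whenever an interval is uncovered, place a point at its right end.
Sorted: [4,6] [6,9] [9,10] [7,12] [11,13] [14,15]
{[4,6],[6,9]} hit by 6; {[9,10],[7,12]} hit by 10; {[11,13]} hit by 13; {[14,15]} hit by 15.
Points: 6, 10, 13, 15 (4 total).

4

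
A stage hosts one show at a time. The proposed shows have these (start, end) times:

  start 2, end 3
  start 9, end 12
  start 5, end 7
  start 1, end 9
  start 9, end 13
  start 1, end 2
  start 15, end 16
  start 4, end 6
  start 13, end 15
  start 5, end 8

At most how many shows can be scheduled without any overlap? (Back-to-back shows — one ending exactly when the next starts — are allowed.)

6

Sort by end time and greedily take each interval whose start is ≥ the last chosen end.
Sorted by end: (1,2)  (2,3)  (4,6)  (5,7)  (5,8)  (1,9)  (9,12)  (9,13)  (13,15)  (15,16)
take (1,2); take (2,3); take (4,6); skip (1,9); take (9,12); take (13,15); take (15,16).
Selected 6 shows.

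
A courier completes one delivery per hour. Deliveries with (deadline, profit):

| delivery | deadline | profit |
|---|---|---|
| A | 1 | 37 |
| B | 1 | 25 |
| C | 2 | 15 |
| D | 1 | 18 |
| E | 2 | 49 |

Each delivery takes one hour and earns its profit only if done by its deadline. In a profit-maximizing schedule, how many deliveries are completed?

2

Profit order: E=49 A=37 B=25 D=18 C=15
Assign: E→slot 2, A→slot 1, B skipped, D skipped, C skipped.
Slots: [1:A] [2:E]
2 of 5 scheduled.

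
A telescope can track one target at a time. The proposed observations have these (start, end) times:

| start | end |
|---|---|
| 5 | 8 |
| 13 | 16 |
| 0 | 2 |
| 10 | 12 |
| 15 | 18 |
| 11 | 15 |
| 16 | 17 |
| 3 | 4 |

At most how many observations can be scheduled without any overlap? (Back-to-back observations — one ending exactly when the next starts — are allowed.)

Order by finish time; keep every interval that doesn't clash with the previous kept one.
Sorted by end: (0,2)  (3,4)  (5,8)  (10,12)  (11,15)  (13,16)  (16,17)  (15,18)
take (0,2); take (3,4); take (5,8); take (10,12); take (13,16); take (16,17); skip (15,18).
Selected 6 observations.

6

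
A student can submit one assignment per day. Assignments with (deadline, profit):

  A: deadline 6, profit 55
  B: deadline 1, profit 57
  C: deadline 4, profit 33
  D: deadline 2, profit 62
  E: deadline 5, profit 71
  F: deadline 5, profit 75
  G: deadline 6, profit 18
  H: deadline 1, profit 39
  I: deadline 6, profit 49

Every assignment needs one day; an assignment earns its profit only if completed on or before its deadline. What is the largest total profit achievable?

By profit: F(d5,75), E(d5,71), D(d2,62), B(d1,57), A(d6,55), I(d6,49), H(d1,39), C(d4,33), G(d6,18)
F→slot 5; E→slot 4; D→slot 2; B→slot 1; A→slot 6; I→slot 3; H skipped; C skipped; G skipped.
Profit = 57 + 62 + 49 + 71 + 75 + 55 = 369

369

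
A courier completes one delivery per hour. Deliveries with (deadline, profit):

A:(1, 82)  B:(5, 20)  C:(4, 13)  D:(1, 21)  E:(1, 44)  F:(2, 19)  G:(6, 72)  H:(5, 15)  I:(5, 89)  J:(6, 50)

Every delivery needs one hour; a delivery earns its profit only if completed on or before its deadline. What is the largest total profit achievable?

332

Sort by profit descending; place each in the latest free slot ≤ its deadline.
Profit order: I=89 A=82 G=72 J=50 E=44 D=21 B=20 F=19 H=15 C=13
Assign: I→slot 5, A→slot 1, G→slot 6, J→slot 4, E skipped, D skipped, B→slot 3, F→slot 2, H skipped, C skipped.
Slots: [1:A] [2:F] [3:B] [4:J] [5:I] [6:G]
Profit = 82 + 19 + 20 + 50 + 89 + 72 = 332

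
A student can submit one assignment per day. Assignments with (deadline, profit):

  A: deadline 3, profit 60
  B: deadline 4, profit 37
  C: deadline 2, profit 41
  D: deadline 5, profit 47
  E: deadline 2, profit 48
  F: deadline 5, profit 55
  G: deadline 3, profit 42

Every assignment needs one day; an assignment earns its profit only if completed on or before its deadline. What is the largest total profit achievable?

Sort by profit descending; place each in the latest free slot ≤ its deadline.
Profit order: A=60 F=55 E=48 D=47 G=42 C=41 B=37
Assign: A→slot 3, F→slot 5, E→slot 2, D→slot 4, G→slot 1, C skipped, B skipped.
Slots: [1:G] [2:E] [3:A] [4:D] [5:F]
Profit = 42 + 48 + 60 + 47 + 55 = 252

252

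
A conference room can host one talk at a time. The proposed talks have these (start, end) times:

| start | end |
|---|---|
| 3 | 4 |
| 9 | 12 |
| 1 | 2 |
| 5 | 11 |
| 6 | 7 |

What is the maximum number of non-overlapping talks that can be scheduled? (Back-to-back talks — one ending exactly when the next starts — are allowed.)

4

Sort by end time and greedily take each interval whose start is ≥ the last chosen end.
By end time: (1,2), (3,4), (6,7), (5,11), (9,12).
Pick (1,2); next start ≥ 2 → (3,4); next start ≥ 4 → (6,7); next start ≥ 7 → (9,12).
Selected 4 talks.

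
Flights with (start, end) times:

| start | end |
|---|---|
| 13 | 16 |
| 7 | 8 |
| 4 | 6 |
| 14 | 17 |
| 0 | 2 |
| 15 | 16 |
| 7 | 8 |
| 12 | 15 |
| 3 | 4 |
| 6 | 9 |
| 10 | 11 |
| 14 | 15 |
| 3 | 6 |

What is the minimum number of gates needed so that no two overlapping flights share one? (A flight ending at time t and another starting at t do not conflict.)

4

Count concurrent intervals with a sweep; the peak is the room count.
Events (time:±→running): 0:+→1 2:-→0 3:+→1 3:+→2 4:-→1 4:+→2 6:-→1 6:-→0 6:+→1 7:+→2 7:+→3 8:-→2 8:-→1 9:-→0 10:+→1 11:-→0 12:+→1 13:+→2 14:+→3 14:+→4 … peak 4.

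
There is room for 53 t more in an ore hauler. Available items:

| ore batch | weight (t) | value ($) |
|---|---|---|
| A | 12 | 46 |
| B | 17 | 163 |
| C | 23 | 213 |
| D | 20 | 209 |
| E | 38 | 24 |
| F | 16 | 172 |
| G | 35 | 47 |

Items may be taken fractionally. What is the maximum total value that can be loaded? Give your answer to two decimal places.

544.00

Sort by value per unit weight and fill in that order.
Ratios (sorted): F 10.75, D 10.45, B 9.59, C 9.26, A 3.83, G 1.34, E 0.63
take F (16 @ 172); take D (20 @ 209); take B (17 @ 163). Capacity used 53/53.
Total value = 544.00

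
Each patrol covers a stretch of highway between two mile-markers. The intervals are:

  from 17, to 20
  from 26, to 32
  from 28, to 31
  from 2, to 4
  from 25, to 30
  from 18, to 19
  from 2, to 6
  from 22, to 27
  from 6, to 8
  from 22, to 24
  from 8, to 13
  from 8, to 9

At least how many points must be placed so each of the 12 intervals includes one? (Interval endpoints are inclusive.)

5

Sorted: [2,4] [2,6] [6,8] [8,9] [8,13] [18,19] [17,20] [22,24] [22,27] [25,30] [28,31] [26,32]
{[2,4],[2,6]} hit by 4; {[6,8],[8,9],[8,13]} hit by 8; {[18,19],[17,20]} hit by 19; {[22,24],[22,27]} hit by 24; {[25,30],[28,31],[26,32]} hit by 30.
Points: 4, 8, 19, 24, 30 (5 total).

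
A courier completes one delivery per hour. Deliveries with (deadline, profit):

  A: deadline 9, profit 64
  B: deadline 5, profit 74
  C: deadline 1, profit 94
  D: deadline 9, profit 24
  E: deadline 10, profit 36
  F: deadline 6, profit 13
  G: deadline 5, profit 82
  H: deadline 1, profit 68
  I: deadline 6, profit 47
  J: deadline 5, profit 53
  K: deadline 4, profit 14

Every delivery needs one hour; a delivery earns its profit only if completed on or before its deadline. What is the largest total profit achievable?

Take jobs in profit order; each goes to the latest open slot no later than its deadline.
Profit order: C=94 G=82 B=74 H=68 A=64 J=53 I=47 E=36 D=24 K=14 F=13
Assign: C→slot 1, G→slot 5, B→slot 4, H skipped, A→slot 9, J→slot 3, I→slot 6, E→slot 10, D→slot 8, K→slot 2, F skipped.
Slots: [1:C] [2:K] [3:J] [4:B] [5:G] [6:I] [8:D] [9:A] [10:E]
Profit = 94 + 14 + 53 + 74 + 82 + 47 + 24 + 64 + 36 = 488

488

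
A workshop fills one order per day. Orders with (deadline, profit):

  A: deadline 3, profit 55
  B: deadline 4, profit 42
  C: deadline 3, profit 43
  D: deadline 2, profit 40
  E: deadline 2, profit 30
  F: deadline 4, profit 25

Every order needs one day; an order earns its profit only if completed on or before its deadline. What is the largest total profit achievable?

180

Profit order: A=55 C=43 B=42 D=40 E=30 F=25
Assign: A→slot 3, C→slot 2, B→slot 4, D→slot 1, E skipped, F skipped.
Slots: [1:D] [2:C] [3:A] [4:B]
Profit = 40 + 43 + 55 + 42 = 180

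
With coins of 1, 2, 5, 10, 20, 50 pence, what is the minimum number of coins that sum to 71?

Greedy: take as many of the largest coin as possible, then repeat with the remainder.
71 − 1×50→21 − 1×20→1 − 1×1→0
Total coins = 1 + 1 + 1 = 3

3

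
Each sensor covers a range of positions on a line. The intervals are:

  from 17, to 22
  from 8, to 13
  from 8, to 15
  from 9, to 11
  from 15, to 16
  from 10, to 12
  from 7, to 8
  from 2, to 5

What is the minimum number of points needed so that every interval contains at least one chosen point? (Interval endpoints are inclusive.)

Process intervals by earliest right end; each time one isn't hit yet, stab at its right endpoint.
Sorted: [2,5] [7,8] [9,11] [10,12] [8,13] [8,15] [15,16] [17,22]
{[2,5]} hit by 5; {[7,8]} hit by 8; {[9,11],[10,12],[8,13],[8,15]} hit by 11; {[15,16]} hit by 16; {[17,22]} hit by 22.
Points: 5, 8, 11, 16, 22 (5 total).

5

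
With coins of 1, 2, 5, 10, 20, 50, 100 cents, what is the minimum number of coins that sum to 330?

5

Greedy: take as many of the largest coin as possible, then repeat with the remainder.
330 = 3×100 + 1×20 + 1×10
Total coins = 3 + 1 + 1 = 5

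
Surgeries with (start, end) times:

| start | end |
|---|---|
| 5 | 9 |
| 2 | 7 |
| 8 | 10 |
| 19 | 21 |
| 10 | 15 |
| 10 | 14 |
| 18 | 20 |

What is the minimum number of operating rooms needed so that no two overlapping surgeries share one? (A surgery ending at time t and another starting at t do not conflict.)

2

Count concurrent intervals with a sweep; the peak is the room count.
Events (time:±→running): 2:+→1 5:+→2 … peak 2.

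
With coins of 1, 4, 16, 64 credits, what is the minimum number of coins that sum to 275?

Greedy: take as many of the largest coin as possible, then repeat with the remainder.
275 = 4×64 + 1×16 + 3×1
Total coins = 4 + 1 + 3 = 8

8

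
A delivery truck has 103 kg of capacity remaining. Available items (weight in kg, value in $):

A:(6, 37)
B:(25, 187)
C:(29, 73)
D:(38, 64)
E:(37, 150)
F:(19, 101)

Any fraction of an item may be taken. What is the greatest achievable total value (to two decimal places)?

Order: B (187/25=7.48) > A (37/6=6.17) > F (101/19=5.32) > E (150/37=4.05) > C (73/29=2.52) > D (64/38=1.68)
Fill: take B (25 @ 187) → take A (6 @ 37) → take F (19 @ 101) → take E (37 @ 150) → take 16/29 of C → 40.28; 103/103 used.
Total value = 515.28

515.28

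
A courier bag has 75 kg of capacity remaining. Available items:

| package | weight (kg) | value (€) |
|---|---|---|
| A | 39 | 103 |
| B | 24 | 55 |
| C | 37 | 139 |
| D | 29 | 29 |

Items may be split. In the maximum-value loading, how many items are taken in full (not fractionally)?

Order: C (139/37=3.76) > A (103/39=2.64) > B (55/24=2.29) > D (29/29=1.00)
Fill: take C (37 @ 139) → take 38/39 of A → 100.36; 75/75 used.
1 item(s) taken whole; one partial (take 38/39 of A).

1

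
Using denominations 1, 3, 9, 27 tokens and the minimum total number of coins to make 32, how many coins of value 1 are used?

Use the largest denomination that fits, subtract, and repeat.
32 = 1×27 + 1×3 + 2×1
Count of 1: 2

2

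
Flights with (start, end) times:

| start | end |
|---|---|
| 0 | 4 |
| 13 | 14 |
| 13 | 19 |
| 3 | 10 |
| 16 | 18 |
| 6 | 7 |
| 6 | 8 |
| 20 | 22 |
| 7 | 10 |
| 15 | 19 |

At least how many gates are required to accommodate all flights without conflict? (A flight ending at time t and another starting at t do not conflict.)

The answer is the maximum number of intervals overlapping at any instant.
starts: [0, 3, 6, 6, 7, 13, 13, 15, 16, 20]
ends:   [4, 7, 8, 10, 10, 14, 18, 19, 19, 22]
s0→1 s3→2 e4→1 s6→2 s6→3  — peak 3.

3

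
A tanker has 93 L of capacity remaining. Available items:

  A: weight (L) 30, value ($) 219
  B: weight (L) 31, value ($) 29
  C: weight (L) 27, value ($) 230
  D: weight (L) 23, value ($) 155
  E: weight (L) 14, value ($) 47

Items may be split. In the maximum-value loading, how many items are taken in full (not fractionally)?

3

Ratios (sorted): C 8.52, A 7.30, D 6.74, E 3.36, B 0.94
take C (27 @ 230); take A (30 @ 219); take D (23 @ 155); take 13/14 of E → 43.64. Capacity used 93/93.
3 item(s) taken whole; one partial (take 13/14 of E).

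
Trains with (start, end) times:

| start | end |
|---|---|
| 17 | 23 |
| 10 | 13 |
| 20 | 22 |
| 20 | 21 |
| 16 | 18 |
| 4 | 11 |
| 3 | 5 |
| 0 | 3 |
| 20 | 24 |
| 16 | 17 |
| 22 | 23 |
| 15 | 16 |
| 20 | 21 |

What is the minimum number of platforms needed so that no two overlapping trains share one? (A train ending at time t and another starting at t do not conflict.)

5

starts: [0, 3, 4, 10, 15, 16, 16, 17, 20, 20, 20, 20, 22]
ends:   [3, 5, 11, 13, 16, 17, 18, 21, 21, 22, 23, 23, 24]
s0→1 e3→0 s3→1 s4→2 e5→1 s10→2 e11→1 e13→0 s15→1 e16→0 s16→1 s16→2 e17→1 s17→2 e18→1 s20→2 s20→3 s20→4 s20→5  — peak 5.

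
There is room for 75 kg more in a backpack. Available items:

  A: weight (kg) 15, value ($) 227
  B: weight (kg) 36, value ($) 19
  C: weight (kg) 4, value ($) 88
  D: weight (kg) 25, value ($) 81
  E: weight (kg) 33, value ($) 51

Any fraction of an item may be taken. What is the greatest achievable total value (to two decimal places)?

Ratios (sorted): C 22.00, A 15.13, D 3.24, E 1.55, B 0.53
take C (4 @ 88); take A (15 @ 227); take D (25 @ 81); take 31/33 of E → 47.91. Capacity used 75/75.
Total value = 443.91

443.91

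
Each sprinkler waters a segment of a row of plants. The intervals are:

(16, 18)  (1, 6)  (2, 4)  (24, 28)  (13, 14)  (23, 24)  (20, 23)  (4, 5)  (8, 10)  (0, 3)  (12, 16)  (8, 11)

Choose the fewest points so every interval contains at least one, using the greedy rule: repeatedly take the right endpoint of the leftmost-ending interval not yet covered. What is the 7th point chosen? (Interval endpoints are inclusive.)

28

Sorted: [0,3] [2,4] [4,5] [1,6] [8,10] [8,11] [13,14] [12,16] [16,18] [20,23] [23,24] [24,28]
{[0,3],[2,4]} hit by 3; {[4,5],[1,6]} hit by 5; {[8,10],[8,11]} hit by 10; {[13,14],[12,16]} hit by 14; {[16,18]} hit by 18; {[20,23],[23,24]} hit by 23; {[24,28]} hit by 28.
Points: 3, 5, 10, 14, 18, 23, 28 (7 total).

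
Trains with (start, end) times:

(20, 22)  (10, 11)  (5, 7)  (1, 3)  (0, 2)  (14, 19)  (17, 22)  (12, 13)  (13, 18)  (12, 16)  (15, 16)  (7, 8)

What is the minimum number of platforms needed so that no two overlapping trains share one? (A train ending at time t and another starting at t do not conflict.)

4

The answer is the maximum number of intervals overlapping at any instant.
Events (time:±→running): 0:+→1 1:+→2 2:-→1 3:-→0 5:+→1 7:-→0 7:+→1 8:-→0 10:+→1 11:-→0 12:+→1 12:+→2 13:-→1 13:+→2 14:+→3 15:+→4 … peak 4.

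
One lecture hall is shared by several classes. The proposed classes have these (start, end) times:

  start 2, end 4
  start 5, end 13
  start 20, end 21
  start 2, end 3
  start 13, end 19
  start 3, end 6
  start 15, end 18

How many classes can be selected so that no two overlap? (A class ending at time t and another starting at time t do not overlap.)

4

By end time: (2,3), (2,4), (3,6), (5,13), (15,18), (13,19), (20,21).
Pick (2,3); next start ≥ 3 → (3,6); next start ≥ 6 → (15,18); next start ≥ 18 → (20,21).
Selected 4 classes.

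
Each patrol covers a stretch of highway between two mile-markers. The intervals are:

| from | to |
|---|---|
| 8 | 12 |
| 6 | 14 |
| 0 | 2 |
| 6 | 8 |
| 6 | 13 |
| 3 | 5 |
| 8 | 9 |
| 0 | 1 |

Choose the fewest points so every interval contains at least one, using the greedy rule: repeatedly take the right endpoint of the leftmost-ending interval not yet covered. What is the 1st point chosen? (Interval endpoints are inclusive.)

Process intervals by earliest right end; each time one isn't hit yet, stab at its right endpoint.
By right end: [0,1]  [0,2]  [3,5]  [6,8]  [8,9]  [8,12]  [6,13]  [6,14]
[0,1] uncovered → point at 1; [3,5] uncovered → point at 5; [6,8] uncovered → point at 8.
Points: 1, 5, 8 (3 total).

1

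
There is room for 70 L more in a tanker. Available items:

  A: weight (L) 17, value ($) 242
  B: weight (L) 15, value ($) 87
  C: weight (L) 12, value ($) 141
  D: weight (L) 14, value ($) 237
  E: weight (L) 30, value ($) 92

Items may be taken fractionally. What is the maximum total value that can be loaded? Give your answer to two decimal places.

Greedy by value/weight ratio, highest first.
Order: D (237/14=16.93) > A (242/17=14.24) > C (141/12=11.75) > B (87/15=5.80) > E (92/30=3.07)
Fill: take D (14 @ 237) → take A (17 @ 242) → take C (12 @ 141) → take B (15 @ 87) → take 12/30 of E → 36.80; 70/70 used.
Total value = 743.80

743.80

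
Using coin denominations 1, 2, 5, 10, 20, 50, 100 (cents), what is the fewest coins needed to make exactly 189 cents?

7

Use the largest denomination that fits, subtract, and repeat.
189 = 1×100 + 1×50 + 1×20 + 1×10 + 1×5 + 2×2
Total coins = 1 + 1 + 1 + 1 + 1 + 2 = 7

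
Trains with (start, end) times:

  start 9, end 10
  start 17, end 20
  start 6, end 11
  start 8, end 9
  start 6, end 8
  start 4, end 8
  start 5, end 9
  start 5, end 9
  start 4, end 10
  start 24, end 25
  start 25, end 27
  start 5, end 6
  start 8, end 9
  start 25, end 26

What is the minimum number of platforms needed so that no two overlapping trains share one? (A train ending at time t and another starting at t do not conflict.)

6

Count concurrent intervals with a sweep; the peak is the room count.
starts: [4, 4, 5, 5, 5, 6, 6, 8, 8, 9, 17, 24, 25, 25]
ends:   [6, 8, 8, 9, 9, 9, 9, 10, 10, 11, 20, 25, 26, 27]
s4→1 s4→2 s5→3 s5→4 s5→5 e6→4 s6→5 s6→6  — peak 6.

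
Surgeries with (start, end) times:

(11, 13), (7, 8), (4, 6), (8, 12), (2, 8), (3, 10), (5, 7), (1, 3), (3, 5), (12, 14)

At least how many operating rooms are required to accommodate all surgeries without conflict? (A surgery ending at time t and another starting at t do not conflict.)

4

The answer is the maximum number of intervals overlapping at any instant.
Events (time:±→running): 1:+→1 2:+→2 3:-→1 3:+→2 3:+→3 4:+→4 … peak 4.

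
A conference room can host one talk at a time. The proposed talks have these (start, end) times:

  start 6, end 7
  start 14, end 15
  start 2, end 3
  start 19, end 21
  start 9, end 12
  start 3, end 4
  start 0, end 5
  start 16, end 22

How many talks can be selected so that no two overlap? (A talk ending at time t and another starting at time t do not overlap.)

Greedy by earliest finish: after sorting by end time, pick each interval compatible with the last pick.
Sorted by end: (2,3)  (3,4)  (0,5)  (6,7)  (9,12)  (14,15)  (19,21)  (16,22)
take (2,3); take (3,4); take (6,7); take (9,12); take (14,15); take (19,21).
Selected 6 talks.

6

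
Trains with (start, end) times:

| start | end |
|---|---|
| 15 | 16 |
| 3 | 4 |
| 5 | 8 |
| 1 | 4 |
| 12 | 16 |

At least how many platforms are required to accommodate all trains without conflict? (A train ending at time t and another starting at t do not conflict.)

2

starts: [1, 3, 5, 12, 15]
ends:   [4, 4, 8, 16, 16]
s1→1 s3→2  — peak 2.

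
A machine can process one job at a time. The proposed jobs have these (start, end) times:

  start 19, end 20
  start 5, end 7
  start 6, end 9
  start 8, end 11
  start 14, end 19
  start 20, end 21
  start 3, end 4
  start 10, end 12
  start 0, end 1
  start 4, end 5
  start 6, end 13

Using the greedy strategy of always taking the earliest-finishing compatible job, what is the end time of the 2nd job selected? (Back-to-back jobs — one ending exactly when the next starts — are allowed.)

Sort by end time and greedily take each interval whose start is ≥ the last chosen end.
Sorted by end: (0,1)  (3,4)  (4,5)  (5,7)  (6,9)  (8,11)  (10,12)  (6,13)  (14,19)  (19,20)  (20,21)
take (0,1); take (3,4); take (4,5); take (5,7); take (8,11); skip (6,13); take (14,19); take (19,20); take (20,21).
Selected: (0,1) (3,4) (4,5) (5,7) (8,11) (14,19) (19,20) (20,21)

4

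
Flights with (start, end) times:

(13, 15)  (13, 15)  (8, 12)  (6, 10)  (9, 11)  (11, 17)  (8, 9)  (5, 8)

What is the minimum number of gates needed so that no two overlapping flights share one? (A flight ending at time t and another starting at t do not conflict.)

starts: [5, 6, 8, 8, 9, 11, 13, 13]
ends:   [8, 9, 10, 11, 12, 15, 15, 17]
s5→1 s6→2 e8→1 s8→2 s8→3  — peak 3.

3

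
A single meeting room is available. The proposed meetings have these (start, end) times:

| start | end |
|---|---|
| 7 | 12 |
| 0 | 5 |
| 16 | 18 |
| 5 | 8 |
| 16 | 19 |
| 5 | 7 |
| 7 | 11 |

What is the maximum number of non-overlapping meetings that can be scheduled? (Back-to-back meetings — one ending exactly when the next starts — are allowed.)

Sorted by end: (0,5)  (5,7)  (5,8)  (7,11)  (7,12)  (16,18)  (16,19)
take (0,5); take (5,7); take (7,11); skip (7,12); take (16,18); skip (16,19).
Selected 4 meetings.

4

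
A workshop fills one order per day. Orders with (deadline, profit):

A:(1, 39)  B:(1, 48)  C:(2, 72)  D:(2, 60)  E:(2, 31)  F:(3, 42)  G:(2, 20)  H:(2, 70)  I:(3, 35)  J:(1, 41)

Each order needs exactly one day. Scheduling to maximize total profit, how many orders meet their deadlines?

By profit: C(d2,72), H(d2,70), D(d2,60), B(d1,48), F(d3,42), J(d1,41), A(d1,39), I(d3,35), E(d2,31), G(d2,20)
C→slot 2; H→slot 1; D skipped; B skipped; F→slot 3; J skipped; A skipped; I skipped; E skipped; G skipped.
3 of 10 scheduled.

3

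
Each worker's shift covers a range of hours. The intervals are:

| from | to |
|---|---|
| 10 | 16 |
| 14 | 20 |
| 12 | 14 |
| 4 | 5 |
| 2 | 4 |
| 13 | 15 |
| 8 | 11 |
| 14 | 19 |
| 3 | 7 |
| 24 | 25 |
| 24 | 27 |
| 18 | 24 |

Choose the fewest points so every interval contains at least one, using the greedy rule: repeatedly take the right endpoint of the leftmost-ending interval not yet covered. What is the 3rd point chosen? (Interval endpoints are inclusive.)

Process intervals by earliest right end; each time one isn't hit yet, stab at its right endpoint.
By right end: [2,4]  [4,5]  [3,7]  [8,11]  [12,14]  [13,15]  [10,16]  [14,19]  [14,20]  [18,24]  [24,25]  [24,27]
[2,4] uncovered → point at 4; [8,11] uncovered → point at 11; [12,14] uncovered → point at 14; [18,24] uncovered → point at 24.
Points: 4, 11, 14, 24 (4 total).

14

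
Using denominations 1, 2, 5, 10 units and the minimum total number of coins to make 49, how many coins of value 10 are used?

4

49 − 4×10→9 − 1×5→4 − 2×2→0
Count of 10: 4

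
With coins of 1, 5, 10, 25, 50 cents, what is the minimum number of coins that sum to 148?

8

148 = 2×50 + 1×25 + 2×10 + 3×1
Total coins = 2 + 1 + 2 + 3 = 8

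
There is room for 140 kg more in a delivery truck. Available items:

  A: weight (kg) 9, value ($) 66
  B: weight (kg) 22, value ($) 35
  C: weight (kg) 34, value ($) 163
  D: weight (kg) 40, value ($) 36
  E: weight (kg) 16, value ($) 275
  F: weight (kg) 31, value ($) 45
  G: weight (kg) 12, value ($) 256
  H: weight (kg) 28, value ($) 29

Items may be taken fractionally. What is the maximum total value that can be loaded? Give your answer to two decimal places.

Sort by value per unit weight and fill in that order.
Ratios (sorted): G 21.33, E 17.19, A 7.33, C 4.79, B 1.59, F 1.45, H 1.04, D 0.90
take G (12 @ 256); take E (16 @ 275); take A (9 @ 66); take C (34 @ 163); take B (22 @ 35); take F (31 @ 45); take 16/28 of H → 16.57. Capacity used 140/140.
Total value = 856.57

856.57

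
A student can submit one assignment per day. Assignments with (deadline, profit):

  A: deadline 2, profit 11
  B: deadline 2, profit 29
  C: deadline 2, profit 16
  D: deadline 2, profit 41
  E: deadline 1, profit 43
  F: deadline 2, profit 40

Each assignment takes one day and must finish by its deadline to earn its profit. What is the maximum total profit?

Profit order: E=43 D=41 F=40 B=29 C=16 A=11
Assign: E→slot 1, D→slot 2, F skipped, B skipped, C skipped, A skipped.
Slots: [1:E] [2:D]
Profit = 43 + 41 = 84

84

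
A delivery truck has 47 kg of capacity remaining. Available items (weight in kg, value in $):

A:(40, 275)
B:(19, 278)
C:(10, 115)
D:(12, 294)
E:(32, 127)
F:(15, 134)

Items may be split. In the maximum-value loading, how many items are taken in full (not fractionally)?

Ratios (sorted): D 24.50, B 14.63, C 11.50, F 8.93, A 6.88, E 3.97
take D (12 @ 294); take B (19 @ 278); take C (10 @ 115); take 6/15 of F → 53.60. Capacity used 47/47.
3 item(s) taken whole; one partial (take 6/15 of F).

3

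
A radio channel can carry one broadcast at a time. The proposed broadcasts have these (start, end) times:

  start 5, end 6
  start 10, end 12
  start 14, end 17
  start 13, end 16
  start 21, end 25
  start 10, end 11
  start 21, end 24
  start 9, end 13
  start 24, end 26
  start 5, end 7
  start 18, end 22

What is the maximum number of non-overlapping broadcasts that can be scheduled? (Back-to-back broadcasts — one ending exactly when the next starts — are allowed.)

Greedy by earliest finish: after sorting by end time, pick each interval compatible with the last pick.
By end time: (5,6), (5,7), (10,11), (10,12), (9,13), (13,16), (14,17), (18,22), (21,24), (21,25), (24,26).
Pick (5,6); next start ≥ 6 → (10,11); next start ≥ 11 → (13,16); next start ≥ 16 → (18,22); next start ≥ 22 → (24,26).
Selected 5 broadcasts.

5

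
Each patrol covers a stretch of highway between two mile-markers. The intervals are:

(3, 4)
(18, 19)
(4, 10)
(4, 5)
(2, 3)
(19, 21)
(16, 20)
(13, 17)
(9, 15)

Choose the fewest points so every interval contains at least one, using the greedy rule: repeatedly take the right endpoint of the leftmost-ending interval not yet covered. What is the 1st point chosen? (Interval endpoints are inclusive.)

By right end: [2,3]  [3,4]  [4,5]  [4,10]  [9,15]  [13,17]  [18,19]  [16,20]  [19,21]
[2,3] uncovered → point at 3; [4,5] uncovered → point at 5; [9,15] uncovered → point at 15; [18,19] uncovered → point at 19.
Points: 3, 5, 15, 19 (4 total).

3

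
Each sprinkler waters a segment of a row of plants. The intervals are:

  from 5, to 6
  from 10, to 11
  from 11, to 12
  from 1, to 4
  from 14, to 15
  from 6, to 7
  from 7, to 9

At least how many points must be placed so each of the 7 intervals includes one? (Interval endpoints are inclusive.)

By right end: [1,4]  [5,6]  [6,7]  [7,9]  [10,11]  [11,12]  [14,15]
[1,4] uncovered → point at 4; [5,6] uncovered → point at 6; [7,9] uncovered → point at 9; [10,11] uncovered → point at 11; [14,15] uncovered → point at 15.
Points: 4, 6, 9, 11, 15 (5 total).

5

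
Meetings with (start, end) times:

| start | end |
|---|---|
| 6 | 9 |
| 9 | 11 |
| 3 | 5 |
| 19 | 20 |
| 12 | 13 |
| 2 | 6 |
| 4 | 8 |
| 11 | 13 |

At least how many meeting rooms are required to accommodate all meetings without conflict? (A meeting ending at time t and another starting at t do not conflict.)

Events (time:±→running): 2:+→1 3:+→2 4:+→3 … peak 3.

3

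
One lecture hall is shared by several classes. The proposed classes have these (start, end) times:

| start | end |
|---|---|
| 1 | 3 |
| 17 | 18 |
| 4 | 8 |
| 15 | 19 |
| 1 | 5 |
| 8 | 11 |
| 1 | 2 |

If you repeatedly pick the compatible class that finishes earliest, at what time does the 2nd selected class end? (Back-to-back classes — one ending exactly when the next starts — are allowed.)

Greedy by earliest finish: after sorting by end time, pick each interval compatible with the last pick.
By end time: (1,2), (1,3), (1,5), (4,8), (8,11), (17,18), (15,19).
Pick (1,2); next start ≥ 2 → (4,8); next start ≥ 8 → (8,11); next start ≥ 11 → (17,18).
Selected: (1,2) (4,8) (8,11) (17,18)

8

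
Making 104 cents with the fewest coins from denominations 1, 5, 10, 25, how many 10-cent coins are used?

104 = 4×25 + 4×1
Count of 10: 0

0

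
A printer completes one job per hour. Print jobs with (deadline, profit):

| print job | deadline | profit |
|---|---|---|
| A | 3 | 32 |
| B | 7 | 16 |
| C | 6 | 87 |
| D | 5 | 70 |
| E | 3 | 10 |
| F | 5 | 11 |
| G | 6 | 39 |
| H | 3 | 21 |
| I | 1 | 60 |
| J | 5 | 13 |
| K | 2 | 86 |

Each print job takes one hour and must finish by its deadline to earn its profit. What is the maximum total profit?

Take jobs in profit order; each goes to the latest open slot no later than its deadline.
Profit order: C=87 K=86 D=70 I=60 G=39 A=32 H=21 B=16 J=13 F=11 E=10
Assign: C→slot 6, K→slot 2, D→slot 5, I→slot 1, G→slot 4, A→slot 3, H skipped, B→slot 7, J skipped, F skipped, E skipped.
Slots: [1:I] [2:K] [3:A] [4:G] [5:D] [6:C] [7:B]
Profit = 60 + 86 + 32 + 39 + 70 + 87 + 16 = 390

390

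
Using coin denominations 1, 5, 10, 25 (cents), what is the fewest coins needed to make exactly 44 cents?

Greedy: take as many of the largest coin as possible, then repeat with the remainder.
44 = 1×25 + 1×10 + 1×5 + 4×1
Total coins = 1 + 1 + 1 + 4 = 7

7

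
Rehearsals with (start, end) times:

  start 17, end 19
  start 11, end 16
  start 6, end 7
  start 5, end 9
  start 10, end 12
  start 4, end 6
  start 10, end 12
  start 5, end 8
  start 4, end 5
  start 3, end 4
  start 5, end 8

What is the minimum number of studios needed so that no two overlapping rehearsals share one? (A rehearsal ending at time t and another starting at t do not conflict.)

The answer is the maximum number of intervals overlapping at any instant.
Events (time:±→running): 3:+→1 4:-→0 4:+→1 4:+→2 5:-→1 5:+→2 5:+→3 5:+→4 … peak 4.

4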